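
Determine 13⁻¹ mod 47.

29

By the extended Euclidean algorithm:
47 = 3*13 + 8
13 = 1*8 + 5
8 = 1*5 + 3
5 = 1*3 + 2
3 = 1*2 + 1
2 = 2*1 + 0
gcd(13, 47) = 1, so the inverse exists.
Back-substitute for 1:
1 = 1*3 − 1*2
  = −1*5 + 2*3
  = 2*8 − 3*5
  = −3*13 + 5*8
  = 5*47 − 18*13
So 13⁻¹ ≡ −18 ≡ 29 (mod 47).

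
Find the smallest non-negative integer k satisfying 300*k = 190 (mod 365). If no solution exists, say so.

42

gcd(300, 365) = 5, and 5 | 190, so solutions exist.
Divide through by 5: 60*k ≡ 38 (mod 73).
60⁻¹ ≡ 28 (mod 73).
k ≡ 28*38 ≡ 42 (mod 73).
The smallest non-negative solution is k = 42.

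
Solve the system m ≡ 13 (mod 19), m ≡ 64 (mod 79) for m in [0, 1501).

19⁻¹ mod 79: 19*25 ≡ 1 (mod 79), so 19⁻¹ ≡ 25.
m = 13 + 19*((64 − 13)*25 mod 79) = 13 + 19*11 = 222.
Check: 222 mod 19 = 13, 222 mod 79 = 64. ✓

222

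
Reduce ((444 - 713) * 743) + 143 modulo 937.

794

444 - 713 = -269 ≡ 668 (mod 937)
668 * 743 = 496324 ≡ 651 (mod 937)
651 + 143 = 794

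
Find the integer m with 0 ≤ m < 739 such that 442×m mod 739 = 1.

Run the extended Euclidean algorithm:
739 = 1×442 + 297
442 = 1×297 + 145
297 = 2×145 + 7
145 = 20×7 + 5
7 = 1×5 + 2
5 = 2×2 + 1
2 = 2×1 + 0
gcd(442, 739) = 1, so the inverse exists.
Back-substitute for 1:
1 = 1×5 − 2×2
  = −2×7 + 3×5
  = 3×145 − 62×7
  = −62×297 + 127×145
  = 127×442 − 189×297
  = −189×739 + 316×442
So 442⁻¹ ≡ 316 (mod 739).

316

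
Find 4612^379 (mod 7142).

242

379 in binary is 101111011, i.e. 379 = 256 + 64 + 32 + 16 + 8 + 2 + 1.
4612^1 ≡ 4612 (mod 7142)
4612^2 ≡ 4612^2 = 21270544 ≡ 1668 (mod 7142)
4612^4 ≡ 1668^2 = 2782224 ≡ 3986 (mod 7142)
4612^8 ≡ 3986^2 = 15888196 ≡ 4388 (mod 7142)
4612^16 ≡ 4388^2 = 19254544 ≡ 6854 (mod 7142)
4612^32 ≡ 6854^2 = 46977316 ≡ 4382 (mod 7142)
4612^64 ≡ 4382^2 = 19201924 ≡ 4228 (mod 7142)
4612^128 ≡ 4228^2 = 17875984 ≡ 6700 (mod 7142)
4612^256 ≡ 6700^2 = 44890000 ≡ 2530 (mod 7142)
4612^379 = 4612^256 · 4612^64 · 4612^32 · 4612^16 · 4612^8 · 4612^2 · 4612^1 ≡ 2530 · 4228 · 4382 · 6854 · 4388 · 1668 · 4612 (mod 7142).
Accumulate the product:
2530 · 4228 = 10696840 ≡ 5266
5266 · 4382 = 23075612 ≡ 6952
6952 · 6854 = 47649008 ≡ 4726
4726 · 4388 = 20737688 ≡ 4462
4462 · 1668 = 7442616 ≡ 652
652 · 4612 = 3007024 ≡ 242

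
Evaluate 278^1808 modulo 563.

278^1 ≡ 278 (mod 563)
278^2 ≡ 278^2 = 77284 ≡ 153 (mod 563)
278^4 ≡ 153^2 = 23409 ≡ 326 (mod 563)
278^8 ≡ 326^2 = 106276 ≡ 432 (mod 563)
278^16 ≡ 432^2 = 186624 ≡ 271 (mod 563)
278^32 ≡ 271^2 = 73441 ≡ 251 (mod 563)
278^64 ≡ 251^2 = 63001 ≡ 508 (mod 563)
278^128 ≡ 508^2 = 258064 ≡ 210 (mod 563)
278^256 ≡ 210^2 = 44100 ≡ 186 (mod 563)
278^512 ≡ 186^2 = 34596 ≡ 253 (mod 563)
278^1024 ≡ 253^2 = 64009 ≡ 390 (mod 563)
278^1808 = 278^1024 * 278^512 * 278^256 * 278^16 ≡ 390 * 253 * 186 * 271 (mod 563).
Accumulate the product:
390 * 253 = 98670 ≡ 145
145 * 186 = 26970 ≡ 509
509 * 271 = 137939 ≡ 4

4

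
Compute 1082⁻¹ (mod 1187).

260

1187 = 1·1082 + 105
1082 = 10·105 + 32
105 = 3·32 + 9
32 = 3·9 + 5
9 = 1·5 + 4
5 = 1·4 + 1
4 = 4·1 + 0
gcd(1082, 1187) = 1, so the inverse exists.
Back-substitute for 1:
1 = 1·5 − 1·4
  = −1·9 + 2·5
  = 2·32 − 7·9
  = −7·105 + 23·32
  = 23·1082 − 237·105
  = −237·1187 + 260·1082
So 1082⁻¹ ≡ 260 (mod 1187).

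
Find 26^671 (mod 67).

37

671 in binary is 1010011111, i.e. 671 = 512 + 128 + 16 + 8 + 4 + 2 + 1.
26^1 ≡ 26 (mod 67)
26^2 ≡ 26^2 = 676 ≡ 6 (mod 67)
26^4 ≡ 6^2 = 36 (mod 67)
26^8 ≡ 36^2 = 1296 ≡ 23 (mod 67)
26^16 ≡ 23^2 = 529 ≡ 60 (mod 67)
26^32 ≡ 60^2 = 3600 ≡ 49 (mod 67)
26^64 ≡ 49^2 = 2401 ≡ 56 (mod 67)
26^128 ≡ 56^2 = 3136 ≡ 54 (mod 67)
26^256 ≡ 54^2 = 2916 ≡ 35 (mod 67)
26^512 ≡ 35^2 = 1225 ≡ 19 (mod 67)
26^671 = 26^512 × 26^128 × 26^16 × 26^8 × 26^4 × 26^2 × 26^1 ≡ 19 × 54 × 60 × 23 × 36 × 6 × 26 (mod 67).
Accumulate the product:
19 × 54 = 1026 ≡ 21
21 × 60 = 1260 ≡ 54
54 × 23 = 1242 ≡ 36
36 × 36 = 1296 ≡ 23
23 × 6 = 138 ≡ 4
4 × 26 = 104 ≡ 37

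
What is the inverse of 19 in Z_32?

27

32 = 1*19 + 13
19 = 1*13 + 6
13 = 2*6 + 1
6 = 6*1 + 0
gcd(19, 32) = 1, so the inverse exists.
Back-substitute for 1:
1 = 1*13 − 2*6
  = −2*19 + 3*13
  = 3*32 − 5*19
So 19⁻¹ ≡ −5 ≡ 27 (mod 32).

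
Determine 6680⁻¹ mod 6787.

6787 = 1·6680 + 107
6680 = 62·107 + 46
107 = 2·46 + 15
46 = 3·15 + 1
15 = 15·1 + 0
gcd(6680, 6787) = 1, so the inverse exists.
Back-substitute for 1:
1 = 1·46 − 3·15
  = −3·107 + 7·46
  = 7·6680 − 437·107
  = −437·6787 + 444·6680
So 6680⁻¹ ≡ 444 (mod 6787).

444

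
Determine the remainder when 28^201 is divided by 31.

16

201 in binary is 11001001, i.e. 201 = 128 + 64 + 8 + 1.
28^1 ≡ 28 (mod 31)
28^2 ≡ 28^2 = 784 ≡ 9 (mod 31)
28^4 ≡ 9^2 = 81 ≡ 19 (mod 31)
28^8 ≡ 19^2 = 361 ≡ 20 (mod 31)
28^16 ≡ 20^2 = 400 ≡ 28 (mod 31)
28^32 ≡ 28^2 = 784 ≡ 9 (mod 31)
28^64 ≡ 9^2 = 81 ≡ 19 (mod 31)
28^128 ≡ 19^2 = 361 ≡ 20 (mod 31)
28^201 = 28^128 · 28^64 · 28^8 · 28^1 ≡ 20 · 19 · 20 · 28 (mod 31).
Accumulate the product:
20 · 19 = 380 ≡ 8
8 · 20 = 160 ≡ 5
5 · 28 = 140 ≡ 16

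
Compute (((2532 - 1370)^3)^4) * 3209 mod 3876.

2532 - 1370 = 1162
(1162)^3 ≡ 1984 (mod 3876)
(1984)^4 ≡ 676 (mod 3876)
676 * 3209 = 2169284 ≡ 2600 (mod 3876)

2600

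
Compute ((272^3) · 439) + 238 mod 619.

(272)^3 ≡ 577 (mod 619)
577 · 439 = 253303 ≡ 132 (mod 619)
132 + 238 = 370

370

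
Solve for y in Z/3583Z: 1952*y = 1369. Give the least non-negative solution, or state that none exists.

2866

gcd(1952, 3583) = 1, so a unique solution mod 3583 exists.
1952⁻¹ ≡ 413 (mod 3583).
y ≡ 413*1369 ≡ 2866 (mod 3583).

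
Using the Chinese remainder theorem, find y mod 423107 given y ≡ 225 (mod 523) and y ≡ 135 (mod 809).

417579

523⁻¹ mod 809: 523×99 ≡ 1 (mod 809), so 523⁻¹ ≡ 99.
y = 225 + 523×((135 − 225)×99 mod 809) = 225 + 523×798 = 417579.
Check: 417579 mod 523 = 225, 417579 mod 809 = 135. ✓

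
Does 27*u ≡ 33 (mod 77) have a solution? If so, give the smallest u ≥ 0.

44

gcd(27, 77) = 1, so a unique solution mod 77 exists.
27⁻¹ ≡ 20 (mod 77).
u ≡ 20*33 ≡ 44 (mod 77).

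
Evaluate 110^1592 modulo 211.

1592 in binary is 11000111000, i.e. 1592 = 1024 + 512 + 32 + 16 + 8.
110^1 ≡ 110 (mod 211)
110^2 ≡ 110^2 = 12100 ≡ 73 (mod 211)
110^4 ≡ 73^2 = 5329 ≡ 54 (mod 211)
110^8 ≡ 54^2 = 2916 ≡ 173 (mod 211)
110^16 ≡ 173^2 = 29929 ≡ 178 (mod 211)
110^32 ≡ 178^2 = 31684 ≡ 34 (mod 211)
110^64 ≡ 34^2 = 1156 ≡ 101 (mod 211)
110^128 ≡ 101^2 = 10201 ≡ 73 (mod 211)
110^256 ≡ 73^2 = 5329 ≡ 54 (mod 211)
110^512 ≡ 54^2 = 2916 ≡ 173 (mod 211)
110^1024 ≡ 173^2 = 29929 ≡ 178 (mod 211)
110^1592 = 110^1024 · 110^512 · 110^32 · 110^16 · 110^8 ≡ 178 · 173 · 34 · 178 · 173 (mod 211).
Accumulate the product:
178 · 173 = 30794 ≡ 199
199 · 34 = 6766 ≡ 14
14 · 178 = 2492 ≡ 171
171 · 173 = 29583 ≡ 43

43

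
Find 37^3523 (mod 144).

109

Using repeated squaring:
37^1 ≡ 37 (mod 144)
37^2 ≡ 37^2 = 1369 ≡ 73 (mod 144)
37^4 ≡ 73^2 = 5329 ≡ 1 (mod 144)
37^8 ≡ 1^2 = 1 (mod 144)
37^16 ≡ 1^2 = 1 (mod 144)
37^32 ≡ 1^2 = 1 (mod 144)
37^64 ≡ 1^2 = 1 (mod 144)
37^128 ≡ 1^2 = 1 (mod 144)
37^256 ≡ 1^2 = 1 (mod 144)
37^512 ≡ 1^2 = 1 (mod 144)
37^1024 ≡ 1^2 = 1 (mod 144)
37^2048 ≡ 1^2 = 1 (mod 144)
37^3523 = 37^2048 · 37^1024 · 37^256 · 37^128 · 37^64 · 37^2 · 37^1 ≡ 1 · 1 · 1 · 1 · 1 · 73 · 37 (mod 144).
Accumulate the product:
1 · 1 = 1
1 · 1 = 1
1 · 1 = 1
1 · 1 = 1
1 · 73 = 73
73 · 37 = 2701 ≡ 109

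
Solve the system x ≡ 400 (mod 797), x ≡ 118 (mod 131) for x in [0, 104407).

797⁻¹ mod 131: 797·12 ≡ 1 (mod 131), so 797⁻¹ ≡ 12.
x = 400 + 797·((118 − 400)·12 mod 131) = 400 + 797·22 = 17934.

17934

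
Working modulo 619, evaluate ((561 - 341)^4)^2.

561 - 341 = 220
(220)^4 ≡ 306 (mod 619)
(306)^2 ≡ 167 (mod 619)

167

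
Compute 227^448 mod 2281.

448 in binary is 111000000, i.e. 448 = 256 + 128 + 64.
227^1 ≡ 227 (mod 2281)
227^2 ≡ 227^2 = 51529 ≡ 1347 (mod 2281)
227^4 ≡ 1347^2 = 1814409 ≡ 1014 (mod 2281)
227^8 ≡ 1014^2 = 1028196 ≡ 1746 (mod 2281)
227^16 ≡ 1746^2 = 3048516 ≡ 1100 (mod 2281)
227^32 ≡ 1100^2 = 1210000 ≡ 1070 (mod 2281)
227^64 ≡ 1070^2 = 1144900 ≡ 2119 (mod 2281)
227^128 ≡ 2119^2 = 4490161 ≡ 1153 (mod 2281)
227^256 ≡ 1153^2 = 1329409 ≡ 1867 (mod 2281)
227^448 = 227^256 * 227^128 * 227^64 ≡ 1867 * 1153 * 2119 (mod 2281).
Accumulate the product:
1867 * 1153 = 2152651 ≡ 1668
1668 * 2119 = 3534492 ≡ 1223

1223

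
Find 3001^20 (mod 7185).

3136

Using repeated squaring:
20 in binary is 10100, i.e. 20 = 16 + 4.
3001^1 ≡ 3001 (mod 7185)
3001^2 ≡ 3001^2 = 9006001 ≡ 3196 (mod 7185)
3001^4 ≡ 3196^2 = 10214416 ≡ 4531 (mod 7185)
3001^8 ≡ 4531^2 = 20529961 ≡ 2416 (mod 7185)
3001^16 ≡ 2416^2 = 5837056 ≡ 2836 (mod 7185)
3001^20 = 3001^16 × 3001^4 ≡ 2836 × 4531 (mod 7185).
2836 × 4531 = 12849916 ≡ 3136 (mod 7185).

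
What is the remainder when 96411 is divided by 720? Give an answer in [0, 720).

651

96411 = 133·720 + 651, so 96411 ≡ 651 (mod 720).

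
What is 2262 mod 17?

1

2262 = 133×17 + 1, so 2262 ≡ 1 (mod 17).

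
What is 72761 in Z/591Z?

72761 = 123*591 + 68, so 72761 ≡ 68 (mod 591).

68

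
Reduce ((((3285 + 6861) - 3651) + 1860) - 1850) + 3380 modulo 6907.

3285 + 6861 = 10146 ≡ 3239 (mod 6907)
3239 - 3651 = -412 ≡ 6495 (mod 6907)
6495 + 1860 = 8355 ≡ 1448 (mod 6907)
1448 - 1850 = -402 ≡ 6505 (mod 6907)
6505 + 3380 = 9885 ≡ 2978 (mod 6907)

2978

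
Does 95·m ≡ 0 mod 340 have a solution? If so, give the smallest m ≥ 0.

0

gcd(95, 340) = 5, and 5 | 0, so solutions exist.
Divide through by 5: 19·m mod 68 = 0.
19⁻¹ ≡ 43 (mod 68).
m ≡ 43·0 ≡ 0 (mod 68).
The smallest non-negative solution is m = 0.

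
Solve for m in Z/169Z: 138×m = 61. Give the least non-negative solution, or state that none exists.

58

gcd(138, 169) = 1, so a unique solution mod 169 exists.
138⁻¹ ≡ 109 (mod 169).
m ≡ 109×61 ≡ 58 (mod 169).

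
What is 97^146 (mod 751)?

97^1 ≡ 97 (mod 751)
97^2 ≡ 97^2 = 9409 ≡ 397 (mod 751)
97^4 ≡ 397^2 = 157609 ≡ 650 (mod 751)
97^8 ≡ 650^2 = 422500 ≡ 438 (mod 751)
97^16 ≡ 438^2 = 191844 ≡ 339 (mod 751)
97^32 ≡ 339^2 = 114921 ≡ 18 (mod 751)
97^64 ≡ 18^2 = 324 (mod 751)
97^128 ≡ 324^2 = 104976 ≡ 587 (mod 751)
97^146 = 97^128 * 97^16 * 97^2 ≡ 587 * 339 * 397 (mod 751).
Accumulate the product:
587 * 339 = 198993 ≡ 729
729 * 397 = 289413 ≡ 278

278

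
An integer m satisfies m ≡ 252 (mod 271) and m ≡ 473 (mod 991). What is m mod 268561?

271⁻¹ mod 991: 271·373 ≡ 1 (mod 991), so 271⁻¹ ≡ 373.
m = 252 + 271·((473 − 252)·373 mod 991) = 252 + 271·180 = 49032.

49032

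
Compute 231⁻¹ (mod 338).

199

338 = 1·231 + 107
231 = 2·107 + 17
107 = 6·17 + 5
17 = 3·5 + 2
5 = 2·2 + 1
2 = 2·1 + 0
gcd(231, 338) = 1, so the inverse exists.
Back-substitute for 1:
1 = 1·5 − 2·2
  = −2·17 + 7·5
  = 7·107 − 44·17
  = −44·231 + 95·107
  = 95·338 − 139·231
So 231⁻¹ ≡ −139 ≡ 199 (mod 338).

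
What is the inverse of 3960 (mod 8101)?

3312

8101 = 2×3960 + 181
3960 = 21×181 + 159
181 = 1×159 + 22
159 = 7×22 + 5
22 = 4×5 + 2
5 = 2×2 + 1
2 = 2×1 + 0
gcd(3960, 8101) = 1, so the inverse exists.
Back-substitute for 1:
1 = 1×5 − 2×2
  = −2×22 + 9×5
  = 9×159 − 65×22
  = −65×181 + 74×159
  = 74×3960 − 1619×181
  = −1619×8101 + 3312×3960
So 3960⁻¹ ≡ 3312 (mod 8101).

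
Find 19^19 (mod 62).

19 in binary is 10011, i.e. 19 = 16 + 2 + 1.
19^1 ≡ 19 (mod 62)
19^2 ≡ 19^2 = 361 ≡ 51 (mod 62)
19^4 ≡ 51^2 = 2601 ≡ 59 (mod 62)
19^8 ≡ 59^2 = 3481 ≡ 9 (mod 62)
19^16 ≡ 9^2 = 81 ≡ 19 (mod 62)
19^19 = 19^16 × 19^2 × 19^1 ≡ 19 × 51 × 19 (mod 62).
Accumulate the product:
19 × 51 = 969 ≡ 39
39 × 19 = 741 ≡ 59

59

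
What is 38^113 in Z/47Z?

113 in binary is 1110001, i.e. 113 = 64 + 32 + 16 + 1.
38^1 ≡ 38 (mod 47)
38^2 ≡ 38^2 = 1444 ≡ 34 (mod 47)
38^4 ≡ 34^2 = 1156 ≡ 28 (mod 47)
38^8 ≡ 28^2 = 784 ≡ 32 (mod 47)
38^16 ≡ 32^2 = 1024 ≡ 37 (mod 47)
38^32 ≡ 37^2 = 1369 ≡ 6 (mod 47)
38^64 ≡ 6^2 = 36 (mod 47)
38^113 = 38^64 × 38^32 × 38^16 × 38^1 ≡ 36 × 6 × 37 × 38 (mod 47).
Accumulate the product:
36 × 6 = 216 ≡ 28
28 × 37 = 1036 ≡ 2
2 × 38 = 76 ≡ 29

29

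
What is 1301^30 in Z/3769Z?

30 in binary is 11110, i.e. 30 = 16 + 8 + 4 + 2.
1301^1 ≡ 1301 (mod 3769)
1301^2 ≡ 1301^2 = 1692601 ≡ 320 (mod 3769)
1301^4 ≡ 320^2 = 102400 ≡ 637 (mod 3769)
1301^8 ≡ 637^2 = 405769 ≡ 2486 (mod 3769)
1301^16 ≡ 2486^2 = 6180196 ≡ 2805 (mod 3769)
1301^30 = 1301^16 * 1301^8 * 1301^4 * 1301^2 ≡ 2805 * 2486 * 637 * 320 (mod 3769).
Accumulate the product:
2805 * 2486 = 6973230 ≡ 580
580 * 637 = 369460 ≡ 98
98 * 320 = 31360 ≡ 1208

1208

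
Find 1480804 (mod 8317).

1480804 = 178×8317 + 378, so 1480804 ≡ 378 (mod 8317).

378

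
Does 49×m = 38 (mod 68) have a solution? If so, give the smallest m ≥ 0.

gcd(49, 68) = 1, so a unique solution mod 68 exists.
49⁻¹ ≡ 25 (mod 68).
m ≡ 25×38 ≡ 66 (mod 68).

66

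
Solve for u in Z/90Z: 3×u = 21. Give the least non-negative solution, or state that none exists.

7

gcd(3, 90) = 3, and 3 | 21, so solutions exist.
Divide through by 3: 1×u ≡ 7 mod 30.
1⁻¹ ≡ 1 (mod 30).
u ≡ 1×7 ≡ 7 (mod 30).
The smallest non-negative solution is u = 7.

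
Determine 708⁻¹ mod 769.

By the extended Euclidean algorithm:
769 = 1·708 + 61
708 = 11·61 + 37
61 = 1·37 + 24
37 = 1·24 + 13
24 = 1·13 + 11
13 = 1·11 + 2
11 = 5·2 + 1
2 = 2·1 + 0
gcd(708, 769) = 1, so the inverse exists.
Bézout: 1 = 325·769 − 353·708.
So 708⁻¹ ≡ −353 ≡ 416 (mod 769).

416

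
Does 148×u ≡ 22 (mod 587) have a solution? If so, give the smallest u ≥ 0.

gcd(148, 587) = 1, so a unique solution mod 587 exists.
148⁻¹ ≡ 353 (mod 587).
u ≡ 353×22 ≡ 135 (mod 587).

135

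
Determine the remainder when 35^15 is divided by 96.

15 in binary is 1111, i.e. 15 = 8 + 4 + 2 + 1.
35^1 ≡ 35 (mod 96)
35^2 ≡ 35^2 = 1225 ≡ 73 (mod 96)
35^4 ≡ 73^2 = 5329 ≡ 49 (mod 96)
35^8 ≡ 49^2 = 2401 ≡ 1 (mod 96)
35^15 = 35^8 * 35^4 * 35^2 * 35^1 ≡ 1 * 49 * 73 * 35 (mod 96).
Accumulate the product:
1 * 49 = 49
49 * 73 = 3577 ≡ 25
25 * 35 = 875 ≡ 11

11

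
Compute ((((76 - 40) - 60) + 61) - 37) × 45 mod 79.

0

76 - 40 = 36
36 - 60 = -24 ≡ 55 (mod 79)
55 + 61 = 116 ≡ 37 (mod 79)
37 - 37 = 0
0 × 45 = 0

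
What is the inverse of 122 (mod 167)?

By the extended Euclidean algorithm:
167 = 1·122 + 45
122 = 2·45 + 32
45 = 1·32 + 13
32 = 2·13 + 6
13 = 2·6 + 1
6 = 6·1 + 0
gcd(122, 167) = 1, so the inverse exists.
Bézout: 1 = 19·167 − 26·122.
So 122⁻¹ ≡ −26 ≡ 141 (mod 167).

141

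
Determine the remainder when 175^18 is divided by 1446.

By square-and-multiply:
18 in binary is 10010, i.e. 18 = 16 + 2.
175^1 ≡ 175 (mod 1446)
175^2 ≡ 175^2 = 30625 ≡ 259 (mod 1446)
175^4 ≡ 259^2 = 67081 ≡ 565 (mod 1446)
175^8 ≡ 565^2 = 319225 ≡ 1105 (mod 1446)
175^16 ≡ 1105^2 = 1221025 ≡ 601 (mod 1446)
175^18 = 175^16 * 175^2 ≡ 601 * 259 (mod 1446).
601 * 259 = 155659 ≡ 937 (mod 1446).

937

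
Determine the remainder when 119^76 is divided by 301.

210

Compute successive squares:
76 in binary is 1001100, i.e. 76 = 64 + 8 + 4.
119^1 ≡ 119 (mod 301)
119^2 ≡ 119^2 = 14161 ≡ 14 (mod 301)
119^4 ≡ 14^2 = 196 (mod 301)
119^8 ≡ 196^2 = 38416 ≡ 189 (mod 301)
119^16 ≡ 189^2 = 35721 ≡ 203 (mod 301)
119^32 ≡ 203^2 = 41209 ≡ 273 (mod 301)
119^64 ≡ 273^2 = 74529 ≡ 182 (mod 301)
119^76 = 119^64 * 119^8 * 119^4 ≡ 182 * 189 * 196 (mod 301).
Accumulate the product:
182 * 189 = 34398 ≡ 84
84 * 196 = 16464 ≡ 210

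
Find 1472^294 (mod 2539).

1487

294 in binary is 100100110, i.e. 294 = 256 + 32 + 4 + 2.
1472^1 ≡ 1472 (mod 2539)
1472^2 ≡ 1472^2 = 2166784 ≡ 1017 (mod 2539)
1472^4 ≡ 1017^2 = 1034289 ≡ 916 (mod 2539)
1472^8 ≡ 916^2 = 839056 ≡ 1186 (mod 2539)
1472^16 ≡ 1186^2 = 1406596 ≡ 2529 (mod 2539)
1472^32 ≡ 2529^2 = 6395841 ≡ 100 (mod 2539)
1472^64 ≡ 100^2 = 10000 ≡ 2383 (mod 2539)
1472^128 ≡ 2383^2 = 5678689 ≡ 1485 (mod 2539)
1472^256 ≡ 1485^2 = 2205225 ≡ 1373 (mod 2539)
1472^294 = 1472^256 × 1472^32 × 1472^4 × 1472^2 ≡ 1373 × 100 × 916 × 1017 (mod 2539).
Accumulate the product:
1373 × 100 = 137300 ≡ 194
194 × 916 = 177704 ≡ 2513
2513 × 1017 = 2555721 ≡ 1487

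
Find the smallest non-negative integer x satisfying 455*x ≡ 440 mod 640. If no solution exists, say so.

8

gcd(455, 640) = 5, and 5 | 440, so solutions exist.
Divide through by 5: 91*x ≡ 88 mod 128.
91⁻¹ ≡ 83 (mod 128).
x ≡ 83*88 ≡ 8 (mod 128).
The smallest non-negative solution is x = 8.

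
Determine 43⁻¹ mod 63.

63 = 1*43 + 20
43 = 2*20 + 3
20 = 6*3 + 2
3 = 1*2 + 1
2 = 2*1 + 0
gcd(43, 63) = 1, so the inverse exists.
Back-substitute for 1:
1 = 1*3 − 1*2
  = −1*20 + 7*3
  = 7*43 − 15*20
  = −15*63 + 22*43
So 43⁻¹ ≡ 22 (mod 63).

22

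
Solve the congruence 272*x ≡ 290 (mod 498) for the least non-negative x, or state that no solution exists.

gcd(272, 498) = 2, and 2 | 290, so solutions exist.
Divide through by 2: 136*x mod 249 = 145.
136⁻¹ ≡ 130 (mod 249).
x ≡ 130*145 ≡ 175 (mod 249).
The smallest non-negative solution is x = 175.

175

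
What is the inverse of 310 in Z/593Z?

44

Apply the Euclidean algorithm and back-substitute:
593 = 1·310 + 283
310 = 1·283 + 27
283 = 10·27 + 13
27 = 2·13 + 1
13 = 13·1 + 0
gcd(310, 593) = 1, so the inverse exists.
Bézout: 1 = −23·593 + 44·310.
So 310⁻¹ ≡ 44 (mod 593).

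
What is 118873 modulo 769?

447

118873 = 154×769 + 447, so 118873 ≡ 447 (mod 769).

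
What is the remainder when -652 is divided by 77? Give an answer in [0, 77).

-652 = -9×77 + 41, so -652 ≡ 41 (mod 77).

41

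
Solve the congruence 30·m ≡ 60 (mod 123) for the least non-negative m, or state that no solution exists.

gcd(30, 123) = 3, and 3 | 60, so solutions exist.
Divide through by 3: 10·m mod 41 = 20.
10⁻¹ ≡ 37 (mod 41).
m ≡ 37·20 ≡ 2 (mod 41).
The smallest non-negative solution is m = 2.

2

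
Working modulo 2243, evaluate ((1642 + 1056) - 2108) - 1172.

1661

1642 + 1056 = 2698 ≡ 455 (mod 2243)
455 - 2108 = -1653 ≡ 590 (mod 2243)
590 - 1172 = -582 ≡ 1661 (mod 2243)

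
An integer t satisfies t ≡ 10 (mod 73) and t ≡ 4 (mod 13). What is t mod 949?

73⁻¹ mod 13: 73×5 ≡ 1 (mod 13), so 73⁻¹ ≡ 5.
t = 10 + 73×((4 − 10)×5 mod 13) = 10 + 73×9 = 667.
Check: 667 mod 73 = 10, 667 mod 13 = 4. ✓

667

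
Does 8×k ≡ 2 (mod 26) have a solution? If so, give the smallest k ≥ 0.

gcd(8, 26) = 2, and 2 | 2, so solutions exist.
Divide through by 2: 4×k = 1 (mod 13).
4⁻¹ ≡ 10 (mod 13).
k ≡ 10×1 ≡ 10 (mod 13).
The smallest non-negative solution is k = 10.

10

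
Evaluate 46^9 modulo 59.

By square-and-multiply:
46^1 ≡ 46 (mod 59)
46^2 ≡ 46^2 = 2116 ≡ 51 (mod 59)
46^4 ≡ 51^2 = 2601 ≡ 5 (mod 59)
46^8 ≡ 5^2 = 25 (mod 59)
46^9 = 46^8 · 46^1 ≡ 25 · 46 (mod 59).
25 · 46 = 1150 ≡ 29 (mod 59).

29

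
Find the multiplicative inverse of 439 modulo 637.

Run the extended Euclidean algorithm:
637 = 1×439 + 198
439 = 2×198 + 43
198 = 4×43 + 26
43 = 1×26 + 17
26 = 1×17 + 9
17 = 1×9 + 8
9 = 1×8 + 1
8 = 8×1 + 0
gcd(439, 637) = 1, so the inverse exists.
Back-substitute for 1:
1 = 1×9 − 1×8
  = −1×17 + 2×9
  = 2×26 − 3×17
  = −3×43 + 5×26
  = 5×198 − 23×43
  = −23×439 + 51×198
  = 51×637 − 74×439
So 439⁻¹ ≡ −74 ≡ 563 (mod 637).

563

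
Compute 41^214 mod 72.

Compute successive squares:
41^1 ≡ 41 (mod 72)
41^2 ≡ 41^2 = 1681 ≡ 25 (mod 72)
41^4 ≡ 25^2 = 625 ≡ 49 (mod 72)
41^8 ≡ 49^2 = 2401 ≡ 25 (mod 72)
41^16 ≡ 25^2 = 625 ≡ 49 (mod 72)
41^32 ≡ 49^2 = 2401 ≡ 25 (mod 72)
41^64 ≡ 25^2 = 625 ≡ 49 (mod 72)
41^128 ≡ 49^2 = 2401 ≡ 25 (mod 72)
41^214 = 41^128 · 41^64 · 41^16 · 41^4 · 41^2 ≡ 25 · 49 · 49 · 49 · 25 (mod 72).
Accumulate the product:
25 · 49 = 1225 ≡ 1
1 · 49 = 49
49 · 49 = 2401 ≡ 25
25 · 25 = 625 ≡ 49

49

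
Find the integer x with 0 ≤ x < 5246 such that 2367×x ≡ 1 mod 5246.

1957

5246 = 2*2367 + 512
2367 = 4*512 + 319
512 = 1*319 + 193
319 = 1*193 + 126
193 = 1*126 + 67
126 = 1*67 + 59
67 = 1*59 + 8
59 = 7*8 + 3
8 = 2*3 + 2
3 = 1*2 + 1
2 = 2*1 + 0
gcd(2367, 5246) = 1, so the inverse exists.
Back-substitute for 1:
1 = 1*3 − 1*2
  = −1*8 + 3*3
  = 3*59 − 22*8
  = −22*67 + 25*59
  = 25*126 − 47*67
  = −47*193 + 72*126
  = 72*319 − 119*193
  = −119*512 + 191*319
  = 191*2367 − 883*512
  = −883*5246 + 1957*2367
So 2367⁻¹ ≡ 1957 (mod 5246).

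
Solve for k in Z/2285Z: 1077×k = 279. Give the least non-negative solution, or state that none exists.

1897

gcd(1077, 2285) = 1, so a unique solution mod 2285 exists.
1077⁻¹ ≡ 2128 (mod 2285).
k ≡ 2128×279 ≡ 1897 (mod 2285).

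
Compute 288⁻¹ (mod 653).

Run the extended Euclidean algorithm:
653 = 2·288 + 77
288 = 3·77 + 57
77 = 1·57 + 20
57 = 2·20 + 17
20 = 1·17 + 3
17 = 5·3 + 2
3 = 1·2 + 1
2 = 2·1 + 0
gcd(288, 653) = 1, so the inverse exists.
Bézout: 1 = 101·653 − 229·288.
So 288⁻¹ ≡ −229 ≡ 424 (mod 653).

424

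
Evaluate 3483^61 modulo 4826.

3353

61 in binary is 111101, i.e. 61 = 32 + 16 + 8 + 4 + 1.
3483^1 ≡ 3483 (mod 4826)
3483^2 ≡ 3483^2 = 12131289 ≡ 3551 (mod 4826)
3483^4 ≡ 3551^2 = 12609601 ≡ 4089 (mod 4826)
3483^8 ≡ 4089^2 = 16719921 ≡ 2657 (mod 4826)
3483^16 ≡ 2657^2 = 7059649 ≡ 4037 (mod 4826)
3483^32 ≡ 4037^2 = 16297369 ≡ 4793 (mod 4826)
3483^61 = 3483^32 × 3483^16 × 3483^8 × 3483^4 × 3483^1 ≡ 4793 × 4037 × 2657 × 4089 × 3483 (mod 4826).
Accumulate the product:
4793 × 4037 = 19349341 ≡ 1907
1907 × 2657 = 5066899 ≡ 4425
4425 × 4089 = 18093825 ≡ 1151
1151 × 3483 = 4008933 ≡ 3353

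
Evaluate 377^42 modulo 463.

362

By square-and-multiply:
377^1 ≡ 377 (mod 463)
377^2 ≡ 377^2 = 142129 ≡ 451 (mod 463)
377^4 ≡ 451^2 = 203401 ≡ 144 (mod 463)
377^8 ≡ 144^2 = 20736 ≡ 364 (mod 463)
377^16 ≡ 364^2 = 132496 ≡ 78 (mod 463)
377^32 ≡ 78^2 = 6084 ≡ 65 (mod 463)
377^42 = 377^32 × 377^8 × 377^2 ≡ 65 × 364 × 451 (mod 463).
Accumulate the product:
65 × 364 = 23660 ≡ 47
47 × 451 = 21197 ≡ 362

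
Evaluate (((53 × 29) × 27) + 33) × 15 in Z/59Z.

53 × 29 = 1537 ≡ 3 (mod 59)
3 × 27 = 81 ≡ 22 (mod 59)
22 + 33 = 55
55 × 15 = 825 ≡ 58 (mod 59)

58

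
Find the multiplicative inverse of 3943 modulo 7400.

By the extended Euclidean algorithm:
7400 = 1·3943 + 3457
3943 = 1·3457 + 486
3457 = 7·486 + 55
486 = 8·55 + 46
55 = 1·46 + 9
46 = 5·9 + 1
9 = 9·1 + 0
gcd(3943, 7400) = 1, so the inverse exists.
Back-substitute for 1:
1 = 1·46 − 5·9
  = −5·55 + 6·46
  = 6·486 − 53·55
  = −53·3457 + 377·486
  = 377·3943 − 430·3457
  = −430·7400 + 807·3943
So 3943⁻¹ ≡ 807 (mod 7400).

807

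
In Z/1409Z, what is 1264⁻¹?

1409 = 1×1264 + 145
1264 = 8×145 + 104
145 = 1×104 + 41
104 = 2×41 + 22
41 = 1×22 + 19
22 = 1×19 + 3
19 = 6×3 + 1
3 = 3×1 + 0
gcd(1264, 1409) = 1, so the inverse exists.
Bézout: 1 = 401×1409 − 447×1264.
So 1264⁻¹ ≡ −447 ≡ 962 (mod 1409).

962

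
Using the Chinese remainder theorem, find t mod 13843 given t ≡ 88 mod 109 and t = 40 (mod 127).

109⁻¹ mod 127: 109·7 ≡ 1 (mod 127), so 109⁻¹ ≡ 7.
t = 88 + 109·((40 − 88)·7 mod 127) = 88 + 109·45 = 4993.

4993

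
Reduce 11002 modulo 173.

103

11002 = 63·173 + 103, so 11002 ≡ 103 (mod 173).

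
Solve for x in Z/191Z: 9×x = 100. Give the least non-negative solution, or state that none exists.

gcd(9, 191) = 1, so a unique solution mod 191 exists.
9⁻¹ ≡ 85 (mod 191).
x ≡ 85×100 ≡ 96 (mod 191).

96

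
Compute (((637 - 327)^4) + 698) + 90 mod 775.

13

637 - 327 = 310
(310)^4 ≡ 0 (mod 775)
0 + 698 = 698
698 + 90 = 788 ≡ 13 (mod 775)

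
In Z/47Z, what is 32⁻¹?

25

47 = 1·32 + 15
32 = 2·15 + 2
15 = 7·2 + 1
2 = 2·1 + 0
gcd(32, 47) = 1, so the inverse exists.
Back-substitute for 1:
1 = 1·15 − 7·2
  = −7·32 + 15·15
  = 15·47 − 22·32
So 32⁻¹ ≡ −22 ≡ 25 (mod 47).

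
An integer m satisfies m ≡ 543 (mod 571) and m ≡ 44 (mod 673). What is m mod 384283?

571⁻¹ mod 673: 571*640 ≡ 1 (mod 673), so 571⁻¹ ≡ 640.
m = 543 + 571*((44 − 543)*640 mod 673) = 543 + 571*315 = 180408.

180408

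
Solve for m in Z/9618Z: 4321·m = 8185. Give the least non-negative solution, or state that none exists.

gcd(4321, 9618) = 1, so a unique solution mod 9618 exists.
4321⁻¹ ≡ 4267 (mod 9618).
m ≡ 4267·8185 ≡ 2437 (mod 9618).

2437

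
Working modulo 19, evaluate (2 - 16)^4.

2 - 16 = -14 ≡ 5 (mod 19)
(5)^4 ≡ 17 (mod 19)

17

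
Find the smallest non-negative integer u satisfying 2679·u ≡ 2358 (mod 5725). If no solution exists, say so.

gcd(2679, 5725) = 1, so a unique solution mod 5725 exists.
2679⁻¹ ≡ 5569 (mod 5725).
u ≡ 5569·2358 ≡ 4277 (mod 5725).

4277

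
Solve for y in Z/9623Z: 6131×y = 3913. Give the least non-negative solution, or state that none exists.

7635

gcd(6131, 9623) = 1, so a unique solution mod 9623 exists.
6131⁻¹ ≡ 361 (mod 9623).
y ≡ 361×3913 ≡ 7635 (mod 9623).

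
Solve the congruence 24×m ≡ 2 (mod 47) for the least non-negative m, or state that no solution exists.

gcd(24, 47) = 1, so a unique solution mod 47 exists.
24⁻¹ ≡ 2 (mod 47).
m ≡ 2×2 ≡ 4 (mod 47).

4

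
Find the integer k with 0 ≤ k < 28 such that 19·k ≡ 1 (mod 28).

3

Run the extended Euclidean algorithm:
28 = 1×19 + 9
19 = 2×9 + 1
9 = 9×1 + 0
gcd(19, 28) = 1, so the inverse exists.
Back-substitute for 1:
1 = 1×19 − 2×9
  = −2×28 + 3×19
So 19⁻¹ ≡ 3 (mod 28).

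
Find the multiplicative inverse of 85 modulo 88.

29

Run the extended Euclidean algorithm:
88 = 1×85 + 3
85 = 28×3 + 1
3 = 3×1 + 0
gcd(85, 88) = 1, so the inverse exists.
Back-substitute for 1:
1 = 1×85 − 28×3
  = −28×88 + 29×85
So 85⁻¹ ≡ 29 (mod 88).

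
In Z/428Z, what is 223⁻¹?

119

By the extended Euclidean algorithm:
428 = 1×223 + 205
223 = 1×205 + 18
205 = 11×18 + 7
18 = 2×7 + 4
7 = 1×4 + 3
4 = 1×3 + 1
3 = 3×1 + 0
gcd(223, 428) = 1, so the inverse exists.
Bézout: 1 = −62×428 + 119×223.
So 223⁻¹ ≡ 119 (mod 428).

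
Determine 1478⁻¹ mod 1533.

Run the extended Euclidean algorithm:
1533 = 1*1478 + 55
1478 = 26*55 + 48
55 = 1*48 + 7
48 = 6*7 + 6
7 = 1*6 + 1
6 = 6*1 + 0
gcd(1478, 1533) = 1, so the inverse exists.
Back-substitute for 1:
1 = 1*7 − 1*6
  = −1*48 + 7*7
  = 7*55 − 8*48
  = −8*1478 + 215*55
  = 215*1533 − 223*1478
So 1478⁻¹ ≡ −223 ≡ 1310 (mod 1533).

1310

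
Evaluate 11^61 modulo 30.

11

61 in binary is 111101, i.e. 61 = 32 + 16 + 8 + 4 + 1.
11^1 ≡ 11 (mod 30)
11^2 ≡ 11^2 = 121 ≡ 1 (mod 30)
11^4 ≡ 1^2 = 1 (mod 30)
11^8 ≡ 1^2 = 1 (mod 30)
11^16 ≡ 1^2 = 1 (mod 30)
11^32 ≡ 1^2 = 1 (mod 30)
11^61 = 11^32 × 11^16 × 11^8 × 11^4 × 11^1 ≡ 1 × 1 × 1 × 1 × 11 (mod 30).
Accumulate the product:
1 × 1 = 1
1 × 1 = 1
1 × 1 = 1
1 × 11 = 11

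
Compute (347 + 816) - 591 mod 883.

347 + 816 = 1163 ≡ 280 (mod 883)
280 - 591 = -311 ≡ 572 (mod 883)

572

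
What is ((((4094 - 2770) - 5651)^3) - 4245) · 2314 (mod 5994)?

4094 - 2770 = 1324
1324 - 5651 = -4327 ≡ 1667 (mod 5994)
(1667)^3 ≡ 5003 (mod 5994)
5003 - 4245 = 758
758 · 2314 = 1754012 ≡ 3764 (mod 5994)

3764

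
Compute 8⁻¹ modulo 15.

2

Apply the Euclidean algorithm and back-substitute:
15 = 1·8 + 7
8 = 1·7 + 1
7 = 7·1 + 0
gcd(8, 15) = 1, so the inverse exists.
Back-substitute for 1:
1 = 1·8 − 1·7
  = −1·15 + 2·8
So 8⁻¹ ≡ 2 (mod 15).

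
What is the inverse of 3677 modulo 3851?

1173

Apply the Euclidean algorithm and back-substitute:
3851 = 1·3677 + 174
3677 = 21·174 + 23
174 = 7·23 + 13
23 = 1·13 + 10
13 = 1·10 + 3
10 = 3·3 + 1
3 = 3·1 + 0
gcd(3677, 3851) = 1, so the inverse exists.
Bézout: 1 = −1120·3851 + 1173·3677.
So 3677⁻¹ ≡ 1173 (mod 3851).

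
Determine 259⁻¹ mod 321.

Apply the Euclidean algorithm and back-substitute:
321 = 1·259 + 62
259 = 4·62 + 11
62 = 5·11 + 7
11 = 1·7 + 4
7 = 1·4 + 3
4 = 1·3 + 1
3 = 3·1 + 0
gcd(259, 321) = 1, so the inverse exists.
Bézout: 1 = −71·321 + 88·259.
So 259⁻¹ ≡ 88 (mod 321).

88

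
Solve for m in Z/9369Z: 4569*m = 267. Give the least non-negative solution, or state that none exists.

gcd(4569, 9369) = 3, and 3 | 267, so solutions exist.
Divide through by 3: 1523*m = 89 (mod 3123).
1523⁻¹ ≡ 365 (mod 3123).
m ≡ 365*89 ≡ 1255 (mod 3123).
The smallest non-negative solution is m = 1255.

1255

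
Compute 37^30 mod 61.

Using repeated squaring:
30 in binary is 11110, i.e. 30 = 16 + 8 + 4 + 2.
37^1 ≡ 37 (mod 61)
37^2 ≡ 37^2 = 1369 ≡ 27 (mod 61)
37^4 ≡ 27^2 = 729 ≡ 58 (mod 61)
37^8 ≡ 58^2 = 3364 ≡ 9 (mod 61)
37^16 ≡ 9^2 = 81 ≡ 20 (mod 61)
37^30 = 37^16 * 37^8 * 37^4 * 37^2 ≡ 20 * 9 * 58 * 27 (mod 61).
Accumulate the product:
20 * 9 = 180 ≡ 58
58 * 58 = 3364 ≡ 9
9 * 27 = 243 ≡ 60

60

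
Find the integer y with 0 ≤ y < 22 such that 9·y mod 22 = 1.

22 = 2*9 + 4
9 = 2*4 + 1
4 = 4*1 + 0
gcd(9, 22) = 1, so the inverse exists.
Bézout: 1 = −2*22 + 5*9.
So 9⁻¹ ≡ 5 (mod 22).

5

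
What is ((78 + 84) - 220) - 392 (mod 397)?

78 + 84 = 162
162 - 220 = -58 ≡ 339 (mod 397)
339 - 392 = -53 ≡ 344 (mod 397)

344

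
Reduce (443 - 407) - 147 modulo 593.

443 - 407 = 36
36 - 147 = -111 ≡ 482 (mod 593)

482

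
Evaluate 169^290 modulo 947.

Using repeated squaring:
290 in binary is 100100010, i.e. 290 = 256 + 32 + 2.
169^1 ≡ 169 (mod 947)
169^2 ≡ 169^2 = 28561 ≡ 151 (mod 947)
169^4 ≡ 151^2 = 22801 ≡ 73 (mod 947)
169^8 ≡ 73^2 = 5329 ≡ 594 (mod 947)
169^16 ≡ 594^2 = 352836 ≡ 552 (mod 947)
169^32 ≡ 552^2 = 304704 ≡ 717 (mod 947)
169^64 ≡ 717^2 = 514089 ≡ 815 (mod 947)
169^128 ≡ 815^2 = 664225 ≡ 378 (mod 947)
169^256 ≡ 378^2 = 142884 ≡ 834 (mod 947)
169^290 = 169^256 × 169^32 × 169^2 ≡ 834 × 717 × 151 (mod 947).
Accumulate the product:
834 × 717 = 597978 ≡ 421
421 × 151 = 63571 ≡ 122

122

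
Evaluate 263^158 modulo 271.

79

158 in binary is 10011110, i.e. 158 = 128 + 16 + 8 + 4 + 2.
263^1 ≡ 263 (mod 271)
263^2 ≡ 263^2 = 69169 ≡ 64 (mod 271)
263^4 ≡ 64^2 = 4096 ≡ 31 (mod 271)
263^8 ≡ 31^2 = 961 ≡ 148 (mod 271)
263^16 ≡ 148^2 = 21904 ≡ 224 (mod 271)
263^32 ≡ 224^2 = 50176 ≡ 41 (mod 271)
263^64 ≡ 41^2 = 1681 ≡ 55 (mod 271)
263^128 ≡ 55^2 = 3025 ≡ 44 (mod 271)
263^158 = 263^128 * 263^16 * 263^8 * 263^4 * 263^2 ≡ 44 * 224 * 148 * 31 * 64 (mod 271).
Accumulate the product:
44 * 224 = 9856 ≡ 100
100 * 148 = 14800 ≡ 166
166 * 31 = 5146 ≡ 268
268 * 64 = 17152 ≡ 79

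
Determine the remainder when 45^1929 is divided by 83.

50

45^1 ≡ 45 (mod 83)
45^2 ≡ 45^2 = 2025 ≡ 33 (mod 83)
45^4 ≡ 33^2 = 1089 ≡ 10 (mod 83)
45^8 ≡ 10^2 = 100 ≡ 17 (mod 83)
45^16 ≡ 17^2 = 289 ≡ 40 (mod 83)
45^32 ≡ 40^2 = 1600 ≡ 23 (mod 83)
45^64 ≡ 23^2 = 529 ≡ 31 (mod 83)
45^128 ≡ 31^2 = 961 ≡ 48 (mod 83)
45^256 ≡ 48^2 = 2304 ≡ 63 (mod 83)
45^512 ≡ 63^2 = 3969 ≡ 68 (mod 83)
45^1024 ≡ 68^2 = 4624 ≡ 59 (mod 83)
45^1929 = 45^1024 × 45^512 × 45^256 × 45^128 × 45^8 × 45^1 ≡ 59 × 68 × 63 × 48 × 17 × 45 (mod 83).
Accumulate the product:
59 × 68 = 4012 ≡ 28
28 × 63 = 1764 ≡ 21
21 × 48 = 1008 ≡ 12
12 × 17 = 204 ≡ 38
38 × 45 = 1710 ≡ 50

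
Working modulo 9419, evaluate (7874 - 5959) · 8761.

7874 - 5959 = 1915
1915 · 8761 = 16777315 ≡ 2076 (mod 9419)

2076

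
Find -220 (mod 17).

1

-220 = -13·17 + 1, so -220 ≡ 1 (mod 17).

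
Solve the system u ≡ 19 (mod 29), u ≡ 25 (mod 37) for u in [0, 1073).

802

29⁻¹ mod 37: 29*23 ≡ 1 (mod 37), so 29⁻¹ ≡ 23.
u = 19 + 29*((25 − 19)*23 mod 37) = 19 + 29*27 = 802.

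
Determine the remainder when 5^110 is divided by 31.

25

5^1 ≡ 5 (mod 31)
5^2 ≡ 5^2 = 25 (mod 31)
5^4 ≡ 25^2 = 625 ≡ 5 (mod 31)
5^8 ≡ 5^2 = 25 (mod 31)
5^16 ≡ 25^2 = 625 ≡ 5 (mod 31)
5^32 ≡ 5^2 = 25 (mod 31)
5^64 ≡ 25^2 = 625 ≡ 5 (mod 31)
5^110 = 5^64 × 5^32 × 5^8 × 5^4 × 5^2 ≡ 5 × 25 × 25 × 5 × 25 (mod 31).
Accumulate the product:
5 × 25 = 125 ≡ 1
1 × 25 = 25
25 × 5 = 125 ≡ 1
1 × 25 = 25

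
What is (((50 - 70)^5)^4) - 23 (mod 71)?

9

50 - 70 = -20 ≡ 51 (mod 71)
(51)^5 ≡ 41 (mod 71)
(41)^4 ≡ 32 (mod 71)
32 - 23 = 9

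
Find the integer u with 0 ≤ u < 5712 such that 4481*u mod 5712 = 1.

5712 = 1×4481 + 1231
4481 = 3×1231 + 788
1231 = 1×788 + 443
788 = 1×443 + 345
443 = 1×345 + 98
345 = 3×98 + 51
98 = 1×51 + 47
51 = 1×47 + 4
47 = 11×4 + 3
4 = 1×3 + 1
3 = 3×1 + 0
gcd(4481, 5712) = 1, so the inverse exists.
Back-substitute for 1:
1 = 1×4 − 1×3
  = −1×47 + 12×4
  = 12×51 − 13×47
  = −13×98 + 25×51
  = 25×345 − 88×98
  = −88×443 + 113×345
  = 113×788 − 201×443
  = −201×1231 + 314×788
  = 314×4481 − 1143×1231
  = −1143×5712 + 1457×4481
So 4481⁻¹ ≡ 1457 (mod 5712).

1457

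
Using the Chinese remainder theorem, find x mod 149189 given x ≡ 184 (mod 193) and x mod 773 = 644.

193⁻¹ mod 773: 193×769 ≡ 1 (mod 773), so 193⁻¹ ≡ 769.
x = 184 + 193×((644 − 184)×769 mod 773) = 184 + 193×479 = 92631.
Check: 92631 mod 193 = 184, 92631 mod 773 = 644. ✓

92631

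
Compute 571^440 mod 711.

484

By square-and-multiply:
440 in binary is 110111000, i.e. 440 = 256 + 128 + 32 + 16 + 8.
571^1 ≡ 571 (mod 711)
571^2 ≡ 571^2 = 326041 ≡ 403 (mod 711)
571^4 ≡ 403^2 = 162409 ≡ 301 (mod 711)
571^8 ≡ 301^2 = 90601 ≡ 304 (mod 711)
571^16 ≡ 304^2 = 92416 ≡ 697 (mod 711)
571^32 ≡ 697^2 = 485809 ≡ 196 (mod 711)
571^64 ≡ 196^2 = 38416 ≡ 22 (mod 711)
571^128 ≡ 22^2 = 484 (mod 711)
571^256 ≡ 484^2 = 234256 ≡ 337 (mod 711)
571^440 = 571^256 · 571^128 · 571^32 · 571^16 · 571^8 ≡ 337 · 484 · 196 · 697 · 304 (mod 711).
Accumulate the product:
337 · 484 = 163108 ≡ 289
289 · 196 = 56644 ≡ 475
475 · 697 = 331075 ≡ 460
460 · 304 = 139840 ≡ 484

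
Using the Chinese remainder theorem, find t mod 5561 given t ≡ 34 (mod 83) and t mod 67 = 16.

2026

83⁻¹ mod 67: 83×21 ≡ 1 (mod 67), so 83⁻¹ ≡ 21.
t = 34 + 83×((16 − 34)×21 mod 67) = 34 + 83×24 = 2026.
Check: 2026 mod 83 = 34, 2026 mod 67 = 16. ✓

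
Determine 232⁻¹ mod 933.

933 = 4·232 + 5
232 = 46·5 + 2
5 = 2·2 + 1
2 = 2·1 + 0
gcd(232, 933) = 1, so the inverse exists.
Back-substitute for 1:
1 = 1·5 − 2·2
  = −2·232 + 93·5
  = 93·933 − 374·232
So 232⁻¹ ≡ −374 ≡ 559 (mod 933).

559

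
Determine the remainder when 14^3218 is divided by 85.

Compute successive squares:
3218 in binary is 110010010010, i.e. 3218 = 2048 + 1024 + 128 + 16 + 2.
14^1 ≡ 14 (mod 85)
14^2 ≡ 14^2 = 196 ≡ 26 (mod 85)
14^4 ≡ 26^2 = 676 ≡ 81 (mod 85)
14^8 ≡ 81^2 = 6561 ≡ 16 (mod 85)
14^16 ≡ 16^2 = 256 ≡ 1 (mod 85)
14^32 ≡ 1^2 = 1 (mod 85)
14^64 ≡ 1^2 = 1 (mod 85)
14^128 ≡ 1^2 = 1 (mod 85)
14^256 ≡ 1^2 = 1 (mod 85)
14^512 ≡ 1^2 = 1 (mod 85)
14^1024 ≡ 1^2 = 1 (mod 85)
14^2048 ≡ 1^2 = 1 (mod 85)
14^3218 = 14^2048 · 14^1024 · 14^128 · 14^16 · 14^2 ≡ 1 · 1 · 1 · 1 · 26 (mod 85).
Accumulate the product:
1 · 1 = 1
1 · 1 = 1
1 · 1 = 1
1 · 26 = 26

26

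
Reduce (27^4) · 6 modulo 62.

(27)^4 ≡ 39 (mod 62)
39 · 6 = 234 ≡ 48 (mod 62)

48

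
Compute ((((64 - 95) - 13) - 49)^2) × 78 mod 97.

84

64 - 95 = -31 ≡ 66 (mod 97)
66 - 13 = 53
53 - 49 = 4
(4)^2 ≡ 16 (mod 97)
16 × 78 = 1248 ≡ 84 (mod 97)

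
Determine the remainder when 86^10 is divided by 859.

718

Compute successive squares:
10 in binary is 1010, i.e. 10 = 8 + 2.
86^1 ≡ 86 (mod 859)
86^2 ≡ 86^2 = 7396 ≡ 524 (mod 859)
86^4 ≡ 524^2 = 274576 ≡ 555 (mod 859)
86^8 ≡ 555^2 = 308025 ≡ 503 (mod 859)
86^10 = 86^8 * 86^2 ≡ 503 * 524 (mod 859).
503 * 524 = 263572 ≡ 718 (mod 859).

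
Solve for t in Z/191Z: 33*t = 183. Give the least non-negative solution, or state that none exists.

75

gcd(33, 191) = 1, so a unique solution mod 191 exists.
33⁻¹ ≡ 110 (mod 191).
t ≡ 110*183 ≡ 75 (mod 191).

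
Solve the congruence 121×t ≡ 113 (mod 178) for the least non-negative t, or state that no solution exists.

gcd(121, 178) = 1, so a unique solution mod 178 exists.
121⁻¹ ≡ 153 (mod 178).
t ≡ 153×113 ≡ 23 (mod 178).

23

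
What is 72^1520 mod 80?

16

1520 in binary is 10111110000, i.e. 1520 = 1024 + 256 + 128 + 64 + 32 + 16.
72^1 ≡ 72 (mod 80)
72^2 ≡ 72^2 = 5184 ≡ 64 (mod 80)
72^4 ≡ 64^2 = 4096 ≡ 16 (mod 80)
72^8 ≡ 16^2 = 256 ≡ 16 (mod 80)
72^16 ≡ 16^2 = 256 ≡ 16 (mod 80)
72^32 ≡ 16^2 = 256 ≡ 16 (mod 80)
72^64 ≡ 16^2 = 256 ≡ 16 (mod 80)
72^128 ≡ 16^2 = 256 ≡ 16 (mod 80)
72^256 ≡ 16^2 = 256 ≡ 16 (mod 80)
72^512 ≡ 16^2 = 256 ≡ 16 (mod 80)
72^1024 ≡ 16^2 = 256 ≡ 16 (mod 80)
72^1520 = 72^1024 · 72^256 · 72^128 · 72^64 · 72^32 · 72^16 ≡ 16 · 16 · 16 · 16 · 16 · 16 (mod 80).
Accumulate the product:
16 · 16 = 256 ≡ 16
16 · 16 = 256 ≡ 16
16 · 16 = 256 ≡ 16
16 · 16 = 256 ≡ 16
16 · 16 = 256 ≡ 16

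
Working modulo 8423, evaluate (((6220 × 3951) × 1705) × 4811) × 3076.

6336

6220 × 3951 = 24575220 ≡ 5329 (mod 8423)
5329 × 1705 = 9085945 ≡ 5951 (mod 8423)
5951 × 4811 = 28630261 ≡ 484 (mod 8423)
484 × 3076 = 1488784 ≡ 6336 (mod 8423)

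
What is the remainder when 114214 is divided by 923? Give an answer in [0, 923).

685

114214 = 123*923 + 685, so 114214 ≡ 685 (mod 923).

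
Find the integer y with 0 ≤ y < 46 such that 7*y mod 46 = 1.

46 = 6×7 + 4
7 = 1×4 + 3
4 = 1×3 + 1
3 = 3×1 + 0
gcd(7, 46) = 1, so the inverse exists.
Bézout: 1 = 2×46 − 13×7.
So 7⁻¹ ≡ −13 ≡ 33 (mod 46).

33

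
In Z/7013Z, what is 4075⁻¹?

Apply the Euclidean algorithm and back-substitute:
7013 = 1×4075 + 2938
4075 = 1×2938 + 1137
2938 = 2×1137 + 664
1137 = 1×664 + 473
664 = 1×473 + 191
473 = 2×191 + 91
191 = 2×91 + 9
91 = 10×9 + 1
9 = 9×1 + 0
gcd(4075, 7013) = 1, so the inverse exists.
Back-substitute for 1:
1 = 1×91 − 10×9
  = −10×191 + 21×91
  = 21×473 − 52×191
  = −52×664 + 73×473
  = 73×1137 − 125×664
  = −125×2938 + 323×1137
  = 323×4075 − 448×2938
  = −448×7013 + 771×4075
So 4075⁻¹ ≡ 771 (mod 7013).

771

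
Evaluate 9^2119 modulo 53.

52

By square-and-multiply:
2119 in binary is 100001000111, i.e. 2119 = 2048 + 64 + 4 + 2 + 1.
9^1 ≡ 9 (mod 53)
9^2 ≡ 9^2 = 81 ≡ 28 (mod 53)
9^4 ≡ 28^2 = 784 ≡ 42 (mod 53)
9^8 ≡ 42^2 = 1764 ≡ 15 (mod 53)
9^16 ≡ 15^2 = 225 ≡ 13 (mod 53)
9^32 ≡ 13^2 = 169 ≡ 10 (mod 53)
9^64 ≡ 10^2 = 100 ≡ 47 (mod 53)
9^128 ≡ 47^2 = 2209 ≡ 36 (mod 53)
9^256 ≡ 36^2 = 1296 ≡ 24 (mod 53)
9^512 ≡ 24^2 = 576 ≡ 46 (mod 53)
9^1024 ≡ 46^2 = 2116 ≡ 49 (mod 53)
9^2048 ≡ 49^2 = 2401 ≡ 16 (mod 53)
9^2119 = 9^2048 × 9^64 × 9^4 × 9^2 × 9^1 ≡ 16 × 47 × 42 × 28 × 9 (mod 53).
Accumulate the product:
16 × 47 = 752 ≡ 10
10 × 42 = 420 ≡ 49
49 × 28 = 1372 ≡ 47
47 × 9 = 423 ≡ 52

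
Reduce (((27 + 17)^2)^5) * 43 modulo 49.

9

27 + 17 = 44
(44)^2 ≡ 25 (mod 49)
(25)^5 ≡ 23 (mod 49)
23 * 43 = 989 ≡ 9 (mod 49)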